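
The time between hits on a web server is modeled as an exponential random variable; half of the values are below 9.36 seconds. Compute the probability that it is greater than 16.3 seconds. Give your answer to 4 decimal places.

For an exponential, median = ln(2)/λ, so λ = ln 2 / 9.36 = 0.0740542 per second.
P(X > 16.3) = e^(−λ·16.3) = e^(−1.2071) ≈ 0.2991.

0.2991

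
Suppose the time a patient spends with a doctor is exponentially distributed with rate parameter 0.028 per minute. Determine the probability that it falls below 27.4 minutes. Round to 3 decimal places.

P(X ≤ 27.4) = 1 − e^(−λ·27.4) = 1 − e^(−0.7672) ≈ 0.536.

0.536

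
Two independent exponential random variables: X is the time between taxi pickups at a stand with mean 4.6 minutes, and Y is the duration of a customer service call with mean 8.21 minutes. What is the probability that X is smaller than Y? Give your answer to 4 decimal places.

λ_1 = 1/4.6 = 0.217391, λ_2 = 1/8.21 = 0.121803.
For independent exponentials, P(X < Y) = λ_1/(λ_1+λ_2) = 0.217391/0.339194 ≈ 0.6409.

0.6409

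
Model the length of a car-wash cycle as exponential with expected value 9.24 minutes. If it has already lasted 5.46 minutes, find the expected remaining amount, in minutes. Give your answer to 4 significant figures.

9.240

The rate is λ = 1/9.24 = 0.108225 per minute.
By memorylessness, the remaining amount past any threshold is again Exp(λ) with mean 1/λ = 9.24 minutes.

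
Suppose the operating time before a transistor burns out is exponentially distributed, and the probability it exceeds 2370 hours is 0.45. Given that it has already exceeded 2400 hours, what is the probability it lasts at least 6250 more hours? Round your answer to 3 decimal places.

From e^(−λ·2370) = 0.45, λ = −ln(0.45)/2370 = 0.000336923.
Memoryless: P(X > 2400+6250 | X > 2400) = P(X > 6250) = e^(−0.000336923·6250) ≈ 0.122.

0.122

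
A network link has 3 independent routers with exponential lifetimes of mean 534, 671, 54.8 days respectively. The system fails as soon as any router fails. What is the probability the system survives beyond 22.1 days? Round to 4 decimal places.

The first failure time is exponential with rate Σλ_i = 1/534 + 1/671 + 1/54.8 = 0.0216111 per day.
P(min > 22.1) = e^(−0.0216111·22.1) = e^(−0.47761) ≈ 0.6203.

0.6203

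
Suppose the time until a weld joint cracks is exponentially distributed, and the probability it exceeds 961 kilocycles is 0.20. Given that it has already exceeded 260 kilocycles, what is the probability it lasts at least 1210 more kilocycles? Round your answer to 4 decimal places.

0.1318

From e^(−λ·961) = 0.20, λ = −ln(0.20)/961 = 0.00167475.
Memoryless: P(X > 260+1210 | X > 260) = P(X > 1210) = e^(−0.00167475·1210) ≈ 0.1318.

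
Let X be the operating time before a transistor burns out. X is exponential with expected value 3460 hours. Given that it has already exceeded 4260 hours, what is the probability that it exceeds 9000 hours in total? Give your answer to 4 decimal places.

0.2541

The rate is λ = 1/3460 = 0.000289017 per hour.
By the memoryless property, P(X > 4260+4740 | X > 4260) = P(X > 4740).
P(X > 4740) = e^(−1.3699) ≈ 0.2541.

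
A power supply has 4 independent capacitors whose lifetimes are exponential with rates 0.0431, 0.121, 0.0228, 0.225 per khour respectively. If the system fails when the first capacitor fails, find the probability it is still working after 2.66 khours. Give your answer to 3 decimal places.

0.334

The time to first failure is exponential with rate Σλ = 0.0431 + 0.121 + 0.0228 + 0.225 = 0.4119.
P(min > 2.66) = e^(−0.4119·2.66) = e^(−1.0957) ≈ 0.334.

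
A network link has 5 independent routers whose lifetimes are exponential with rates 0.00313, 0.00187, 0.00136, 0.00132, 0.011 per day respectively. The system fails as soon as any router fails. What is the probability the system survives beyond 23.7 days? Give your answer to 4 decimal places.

0.6423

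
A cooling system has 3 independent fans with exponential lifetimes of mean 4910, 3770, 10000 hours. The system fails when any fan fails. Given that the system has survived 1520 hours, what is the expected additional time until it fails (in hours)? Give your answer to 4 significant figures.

1758

First-failure rate Σλ = 1/4910 + 1/3770 + 1/10000 = 0.000568918.
By memorylessness the expected residual is 1/Σλ = 1757.72 hours, regardless of the 1520 already elapsed.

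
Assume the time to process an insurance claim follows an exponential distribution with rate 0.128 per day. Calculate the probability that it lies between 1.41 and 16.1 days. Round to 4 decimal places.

P(1.41 < X < 16.1) = e^(−λ·1.41) − e^(−λ·16.1) = 0.83487 − 0.12735 ≈ 0.7075.

0.7075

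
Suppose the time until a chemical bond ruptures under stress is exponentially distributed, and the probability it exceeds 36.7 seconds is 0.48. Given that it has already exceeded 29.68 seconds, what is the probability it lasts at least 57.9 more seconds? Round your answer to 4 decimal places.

0.3141

From e^(−λ·36.7) = 0.48, λ = −ln(0.48)/36.7 = 0.0199992.
Memoryless: P(X > 29.68+57.9 | X > 29.68) = P(X > 57.9) = e^(−0.0199992·57.9) ≈ 0.3141.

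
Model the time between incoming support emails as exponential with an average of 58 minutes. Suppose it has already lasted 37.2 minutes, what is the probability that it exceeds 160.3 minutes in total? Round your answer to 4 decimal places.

0.1197

The rate is λ = 1/58 = 0.0172414 per minute.
P(X > s+t | X > s) = e^(−λ(s+t))/e^(−λs) = e^(−λt), independent of s = 37.2.
P(X > 123.1) = e^(−2.1224) ≈ 0.1197.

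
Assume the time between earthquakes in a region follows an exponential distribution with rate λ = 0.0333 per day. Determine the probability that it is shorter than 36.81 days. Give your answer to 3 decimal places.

0.706

P(X ≤ 36.81) = 1 − e^(−λ·36.81) = 1 − e^(−1.2258) ≈ 0.706.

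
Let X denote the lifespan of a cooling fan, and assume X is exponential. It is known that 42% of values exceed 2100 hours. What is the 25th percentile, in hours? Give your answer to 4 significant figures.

e^(−λ·2100) = 0.42 ⇒ λ = −ln(0.42)/2100 = 0.000413096.
25th percentile: 1 − e^(−λt) = 0.25, t = −ln(0.75)/λ = 696.406 hours.

696.4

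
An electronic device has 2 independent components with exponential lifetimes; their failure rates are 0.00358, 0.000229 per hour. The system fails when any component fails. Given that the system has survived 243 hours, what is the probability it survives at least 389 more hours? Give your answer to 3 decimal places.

0.227

Time to first failure ~ Exp(Σλ) with Σλ = 0.003809.
By memorylessness, P(T > 243+389 | T > 243) = P(T > 389) = e^(−0.003809·389) ≈ 0.227.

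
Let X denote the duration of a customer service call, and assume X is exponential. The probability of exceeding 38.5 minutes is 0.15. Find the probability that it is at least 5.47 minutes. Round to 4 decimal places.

e^(−λ·38.5) = 0.15 ⇒ λ = −ln(0.15)/38.5 = 0.0492758.
P(X > 5.47) = e^(−0.0492758·5.47) = e^(−0.26954) ≈ 0.7637.

0.7637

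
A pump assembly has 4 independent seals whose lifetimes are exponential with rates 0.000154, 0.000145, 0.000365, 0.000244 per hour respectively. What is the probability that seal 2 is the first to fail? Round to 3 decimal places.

0.160

The time to first failure is exponential with rate Σλ = 0.000154 + 0.000145 + 0.000365 + 0.000244 = 0.000908.
P(seal 2 first) = λ_2/Σλ = 0.000145/0.000908 ≈ 0.160.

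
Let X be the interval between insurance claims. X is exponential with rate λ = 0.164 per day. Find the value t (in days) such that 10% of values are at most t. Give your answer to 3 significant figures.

Set 1 − e^(−λt) = 0.1, so t = −ln(0.9)/λ = 0.10536/0.164 ≈ 0.642442 days.

0.642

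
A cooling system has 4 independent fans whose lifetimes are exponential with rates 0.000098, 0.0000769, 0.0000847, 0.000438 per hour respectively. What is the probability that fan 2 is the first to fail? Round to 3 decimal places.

The time to first failure is exponential with rate Σλ = 0.000098 + 0.0000769 + 0.0000847 + 0.000438 = 0.0006976.
P(fan 2 first) = λ_2/Σλ = 0.0000769/0.0006976 ≈ 0.110.

0.110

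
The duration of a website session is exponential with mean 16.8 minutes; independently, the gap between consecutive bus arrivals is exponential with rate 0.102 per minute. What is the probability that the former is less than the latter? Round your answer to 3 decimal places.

λ_1 = 1/16.8 = 0.0595238, λ_2 = 0.102.
For independent exponentials, P(the former < the latter) = λ_1/(λ_1+λ_2) = 0.0595238/0.161524 ≈ 0.369.

0.369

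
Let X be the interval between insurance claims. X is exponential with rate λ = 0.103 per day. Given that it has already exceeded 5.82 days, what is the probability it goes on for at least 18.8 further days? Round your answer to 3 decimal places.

0.144

P(X > s+t | X > s) = e^(−λ(s+t))/e^(−λs) = e^(−λt), independent of s = 5.82.
P(X > 18.8) = e^(−1.9364) ≈ 0.144.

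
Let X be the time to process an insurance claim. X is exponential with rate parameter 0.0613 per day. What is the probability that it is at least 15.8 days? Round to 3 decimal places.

0.380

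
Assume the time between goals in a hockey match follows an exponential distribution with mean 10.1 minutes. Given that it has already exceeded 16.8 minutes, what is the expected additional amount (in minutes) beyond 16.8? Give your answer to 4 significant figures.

10.10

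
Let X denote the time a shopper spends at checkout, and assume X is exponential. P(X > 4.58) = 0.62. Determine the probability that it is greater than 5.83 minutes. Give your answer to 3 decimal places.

0.544

e^(−λ·4.58) = 0.62 ⇒ λ = −ln(0.62)/4.58 = 0.104375.
P(X > 5.83) = e^(−0.104375·5.83) = e^(−0.6085) ≈ 0.544.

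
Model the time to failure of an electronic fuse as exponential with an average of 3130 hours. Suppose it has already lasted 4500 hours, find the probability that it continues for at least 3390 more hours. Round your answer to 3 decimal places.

0.339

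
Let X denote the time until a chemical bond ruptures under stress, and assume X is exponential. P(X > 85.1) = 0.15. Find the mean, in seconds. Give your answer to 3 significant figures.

44.9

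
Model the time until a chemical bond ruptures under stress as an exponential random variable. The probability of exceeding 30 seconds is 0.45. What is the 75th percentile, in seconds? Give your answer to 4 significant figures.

52.08

e^(−λ·30) = 0.45 ⇒ λ = −ln(0.45)/30 = 0.0266169.
75th percentile: 1 − e^(−λt) = 0.75, t = −ln(0.25)/λ = 52.0832 seconds.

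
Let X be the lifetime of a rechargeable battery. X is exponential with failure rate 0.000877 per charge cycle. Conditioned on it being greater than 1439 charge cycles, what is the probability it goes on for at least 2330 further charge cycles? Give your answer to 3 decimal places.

P(X > s+t | X > s) = e^(−λ(s+t))/e^(−λs) = e^(−λt), independent of s = 1439.
P(X > 2330) = e^(−2.0434) ≈ 0.130.

0.130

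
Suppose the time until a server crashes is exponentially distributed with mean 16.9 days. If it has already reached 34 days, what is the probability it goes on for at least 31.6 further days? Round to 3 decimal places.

0.154

The rate is λ = 1/16.9 = 0.0591716 per day.
By the memoryless property, P(X > 34+31.6 | X > 34) = P(X > 31.6).
P(X > 31.6) = e^(−1.8698) ≈ 0.154.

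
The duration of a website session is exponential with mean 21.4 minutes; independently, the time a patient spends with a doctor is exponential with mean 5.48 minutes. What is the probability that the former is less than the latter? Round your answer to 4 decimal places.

0.2039

λ_1 = 1/21.4 = 0.046729, λ_2 = 1/5.48 = 0.182482.
For independent exponentials, P(the former < the latter) = λ_1/(λ_1+λ_2) = 0.046729/0.229211 ≈ 0.2039.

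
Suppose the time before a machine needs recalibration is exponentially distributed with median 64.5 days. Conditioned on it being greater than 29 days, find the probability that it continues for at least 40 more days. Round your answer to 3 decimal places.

0.651

For an exponential, median = ln(2)/λ, so λ = ln 2 / 64.5 = 0.0107465 per day.
P(X > s+t | X > s) = e^(−λ(s+t))/e^(−λs) = e^(−λt), independent of s = 29.
P(X > 40) = e^(−0.42986) ≈ 0.651.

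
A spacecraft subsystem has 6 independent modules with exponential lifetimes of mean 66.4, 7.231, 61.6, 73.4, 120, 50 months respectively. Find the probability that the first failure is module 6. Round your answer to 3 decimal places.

0.095

Rates: λ_i = 1/mean_i → 0.0150602, 0.138293, 0.0162338, 0.013624, 0.00833333, 0.02; Σλ = 0.211545.
P(module 6 first) = λ_6/Σλ = 0.02/0.211545 ≈ 0.095.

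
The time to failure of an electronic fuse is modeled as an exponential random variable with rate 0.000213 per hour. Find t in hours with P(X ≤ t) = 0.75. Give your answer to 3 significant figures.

6510

Set 1 − e^(−λt) = 0.75, so t = −ln(0.25)/λ = 1.3863/0.000213 ≈ 6508.42 hours.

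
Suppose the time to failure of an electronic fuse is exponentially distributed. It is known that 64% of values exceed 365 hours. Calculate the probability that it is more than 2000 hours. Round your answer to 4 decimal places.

e^(−λ·365) = 0.64 ⇒ λ = −ln(0.64)/365 = 0.0012227.
P(X > 2000) = e^(−0.0012227·2000) = e^(−2.4454) ≈ 0.0867.

0.0867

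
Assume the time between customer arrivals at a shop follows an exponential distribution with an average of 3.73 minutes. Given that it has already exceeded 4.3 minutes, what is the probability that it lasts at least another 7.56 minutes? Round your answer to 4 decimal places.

The rate is λ = 1/3.73 = 0.268097 per minute.
The exponential is memoryless, so the remaining time is again Exp(λ): the condition X > 4.3 is irrelevant.
P(X > 7.56) = e^(−2.0268) ≈ 0.1318.

0.1318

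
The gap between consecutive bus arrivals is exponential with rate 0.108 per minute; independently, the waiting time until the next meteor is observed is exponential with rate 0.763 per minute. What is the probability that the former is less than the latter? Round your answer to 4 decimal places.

0.1240

λ_1 = 0.108, λ_2 = 0.763.
For independent exponentials, P(the former < the latter) = λ_1/(λ_1+λ_2) = 0.108/0.871 ≈ 0.1240.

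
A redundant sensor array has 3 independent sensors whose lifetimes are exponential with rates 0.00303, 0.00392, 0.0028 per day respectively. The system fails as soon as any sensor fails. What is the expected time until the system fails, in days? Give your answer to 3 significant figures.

103

The time to first failure is exponential with rate Σλ = 0.00303 + 0.00392 + 0.0028 = 0.00975.
E[min] = 1/Σλ = 1/0.00975 = 102.564 days.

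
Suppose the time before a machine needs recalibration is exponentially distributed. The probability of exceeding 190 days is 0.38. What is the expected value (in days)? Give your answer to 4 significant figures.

196.4

e^(−λ·190) = 0.38 ⇒ λ = −ln(0.38)/190 = 0.00509255.
Mean = 1/λ = 196.365 days.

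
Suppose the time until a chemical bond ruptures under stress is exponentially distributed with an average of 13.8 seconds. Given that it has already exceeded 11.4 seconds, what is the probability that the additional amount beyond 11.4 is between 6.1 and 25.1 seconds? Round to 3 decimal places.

0.481

The rate is λ = 1/13.8 = 0.0724638 per second.
Memoryless: the residual past 11.4 is again Exp(λ).
P(6.1 < residual < 25.1) = e^(−λ·6.1) − e^(−λ·25.1) = 0.64273 − 0.16221 ≈ 0.481.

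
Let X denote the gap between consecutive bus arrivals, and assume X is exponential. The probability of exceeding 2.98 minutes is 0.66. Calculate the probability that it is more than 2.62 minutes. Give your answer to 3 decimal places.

e^(−λ·2.98) = 0.66 ⇒ λ = −ln(0.66)/2.98 = 0.139435.
P(X > 2.62) = e^(−0.139435·2.62) = e^(−0.36532) ≈ 0.694.

0.694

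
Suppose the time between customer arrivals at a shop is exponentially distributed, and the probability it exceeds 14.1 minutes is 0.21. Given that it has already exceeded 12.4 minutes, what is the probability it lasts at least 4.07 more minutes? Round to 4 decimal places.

From e^(−λ·14.1) = 0.21, λ = −ln(0.21)/14.1 = 0.110684.
Memoryless: P(X > 12.4+4.07 | X > 12.4) = P(X > 4.07) = e^(−0.110684·4.07) ≈ 0.6373.

0.6373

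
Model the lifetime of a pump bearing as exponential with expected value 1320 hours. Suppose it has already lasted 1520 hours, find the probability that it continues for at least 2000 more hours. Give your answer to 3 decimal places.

0.220

The rate is λ = 1/1320 = 0.000757576 per hour.
By the memoryless property, P(X > 1520+2000 | X > 1520) = P(X > 2000).
P(X > 2000) = e^(−1.5152) ≈ 0.220.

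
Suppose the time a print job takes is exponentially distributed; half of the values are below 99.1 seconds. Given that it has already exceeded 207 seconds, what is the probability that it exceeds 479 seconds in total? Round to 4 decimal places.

For an exponential, median = ln(2)/λ, so λ = ln 2 / 99.1 = 0.00699442 per second.
The exponential is memoryless, so the remaining time is again Exp(λ): the condition X > 207 is irrelevant.
P(X > 272) = e^(−1.9025) ≈ 0.1492.

0.1492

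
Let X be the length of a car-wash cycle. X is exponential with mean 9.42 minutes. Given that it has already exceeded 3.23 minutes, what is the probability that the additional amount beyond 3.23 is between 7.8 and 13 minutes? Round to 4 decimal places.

The rate is λ = 1/9.42 = 0.106157 per minute.
Memoryless: the residual past 3.23 is again Exp(λ).
P(7.8 < residual < 13) = e^(−λ·7.8) − e^(−λ·13) = 0.43691 − 0.25157 ≈ 0.1853.

0.1853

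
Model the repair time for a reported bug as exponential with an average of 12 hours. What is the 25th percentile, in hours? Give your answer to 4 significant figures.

The rate is λ = 1/12 = 0.0833333 per hour.
Set 1 − e^(−λt) = 0.25, so t = −ln(0.75)/λ = 0.28768/0.0833333 ≈ 3.45218 hours.

3.452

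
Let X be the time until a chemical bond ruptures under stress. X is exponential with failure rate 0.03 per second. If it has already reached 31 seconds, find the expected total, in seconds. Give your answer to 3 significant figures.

64.3

By memorylessness, E[X | X > 31] = 31 + 1/λ = 31 + 33.3333 = 64.3333 seconds.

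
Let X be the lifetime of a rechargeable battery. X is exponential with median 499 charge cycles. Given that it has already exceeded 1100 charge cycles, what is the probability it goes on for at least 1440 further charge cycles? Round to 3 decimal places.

0.135

For an exponential, median = ln(2)/λ, so λ = ln 2 / 499 = 0.00138907 per charge cycle.
P(X > s+t | X > s) = e^(−λ(s+t))/e^(−λs) = e^(−λt), independent of s = 1100.
P(X > 1440) = e^(−2.0003) ≈ 0.135.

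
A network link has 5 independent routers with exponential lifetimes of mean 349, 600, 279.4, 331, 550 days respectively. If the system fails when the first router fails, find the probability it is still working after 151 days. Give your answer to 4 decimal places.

0.1415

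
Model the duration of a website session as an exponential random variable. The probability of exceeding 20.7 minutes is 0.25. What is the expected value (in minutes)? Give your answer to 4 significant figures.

e^(−λ·20.7) = 0.25 ⇒ λ = −ln(0.25)/20.7 = 0.0669707.
Mean = 1/λ = 14.9319 minutes.

14.93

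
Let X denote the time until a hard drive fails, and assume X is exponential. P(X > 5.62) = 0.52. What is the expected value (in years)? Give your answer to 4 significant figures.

8.594

e^(−λ·5.62) = 0.52 ⇒ λ = −ln(0.52)/5.62 = 0.116357.
Mean = 1/λ = 8.59424 years.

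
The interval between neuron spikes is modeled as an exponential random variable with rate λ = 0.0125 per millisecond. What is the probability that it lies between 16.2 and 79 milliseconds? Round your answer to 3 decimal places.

0.444

P(16.2 < X < 79) = e^(−λ·16.2) − e^(−λ·79) = 0.81669 − 0.37251 ≈ 0.444.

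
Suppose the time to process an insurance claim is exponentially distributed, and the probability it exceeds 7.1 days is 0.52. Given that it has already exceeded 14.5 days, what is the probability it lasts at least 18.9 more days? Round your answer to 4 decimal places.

From e^(−λ·7.1) = 0.52, λ = −ln(0.52)/7.1 = 0.0921023.
Memoryless: P(X > 14.5+18.9 | X > 14.5) = P(X > 18.9) = e^(−0.0921023·18.9) ≈ 0.1754.

0.1754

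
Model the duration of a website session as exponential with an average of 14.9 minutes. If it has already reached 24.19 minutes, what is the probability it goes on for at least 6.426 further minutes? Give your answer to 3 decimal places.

The rate is λ = 1/14.9 = 0.0671141 per minute.
P(X > s+t | X > s) = e^(−λ(s+t))/e^(−λs) = e^(−λt), independent of s = 24.19.
P(X > 6.426) = e^(−0.43128) ≈ 0.650.

0.650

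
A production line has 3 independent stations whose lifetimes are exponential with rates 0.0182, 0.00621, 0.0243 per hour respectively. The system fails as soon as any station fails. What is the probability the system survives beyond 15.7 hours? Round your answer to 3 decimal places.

The time to first failure is exponential with rate Σλ = 0.0182 + 0.00621 + 0.0243 = 0.04871.
P(min > 15.7) = e^(−0.04871·15.7) = e^(−0.76475) ≈ 0.465.

0.465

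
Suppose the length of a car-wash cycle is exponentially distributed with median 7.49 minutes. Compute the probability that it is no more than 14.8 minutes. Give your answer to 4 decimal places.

0.7458

For an exponential, median = ln(2)/λ, so λ = ln 2 / 7.49 = 0.092543 per minute.
P(X ≤ 14.8) = 1 − e^(−λ·14.8) = 1 − e^(−1.3696) ≈ 0.7458.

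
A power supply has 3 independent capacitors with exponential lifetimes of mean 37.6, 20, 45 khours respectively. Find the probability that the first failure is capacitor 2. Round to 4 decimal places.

Rates: λ_i = 1/mean_i → 0.0265957, 0.05, 0.0222222; Σλ = 0.098818.
P(capacitor 2 first) = λ_2/Σλ = 0.05/0.098818 ≈ 0.5060.

0.5060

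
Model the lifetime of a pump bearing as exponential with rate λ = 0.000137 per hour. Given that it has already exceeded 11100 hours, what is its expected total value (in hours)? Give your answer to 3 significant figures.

By memorylessness, E[X | X > 11100] = 11100 + 1/λ = 11100 + 7299.27 = 18399.3 hours.

18400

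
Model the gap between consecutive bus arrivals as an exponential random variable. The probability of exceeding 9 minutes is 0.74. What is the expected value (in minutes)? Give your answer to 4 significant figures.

29.89

e^(−λ·9) = 0.74 ⇒ λ = −ln(0.74)/9 = 0.0334561.
Mean = 1/λ = 29.8899 minutes.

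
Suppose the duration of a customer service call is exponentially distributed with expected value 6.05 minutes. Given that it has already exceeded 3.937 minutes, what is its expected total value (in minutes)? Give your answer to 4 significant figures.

The rate is λ = 1/6.05 = 0.165289 per minute.
By memorylessness, E[X | X > 3.937] = 3.937 + 1/λ = 3.937 + 6.05 = 9.987 minutes.

9.987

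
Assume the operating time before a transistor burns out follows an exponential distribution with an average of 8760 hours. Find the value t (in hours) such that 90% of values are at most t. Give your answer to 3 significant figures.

20200

The rate is λ = 1/8760 = 0.000114155 per hour.
Set 1 − e^(−λt) = 0.9, so t = −ln(0.1)/λ = 2.3026/0.000114155 ≈ 20170.6 hours.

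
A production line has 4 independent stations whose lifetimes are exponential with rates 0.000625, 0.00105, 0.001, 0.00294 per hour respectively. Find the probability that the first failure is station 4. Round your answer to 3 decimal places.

0.524

The time to first failure is exponential with rate Σλ = 0.000625 + 0.00105 + 0.001 + 0.00294 = 0.005615.
P(station 4 first) = λ_4/Σλ = 0.00294/0.005615 ≈ 0.524.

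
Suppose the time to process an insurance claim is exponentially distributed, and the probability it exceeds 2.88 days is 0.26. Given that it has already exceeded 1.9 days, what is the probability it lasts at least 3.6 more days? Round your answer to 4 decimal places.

From e^(−λ·2.88) = 0.26, λ = −ln(0.26)/2.88 = 0.467734.
Memoryless: P(X > 1.9+3.6 | X > 1.9) = P(X > 3.6) = e^(−0.467734·3.6) ≈ 0.1857.

0.1857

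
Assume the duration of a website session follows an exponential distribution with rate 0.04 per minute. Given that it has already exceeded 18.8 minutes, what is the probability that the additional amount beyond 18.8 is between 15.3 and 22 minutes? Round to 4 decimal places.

Memoryless: the residual past 18.8 is again Exp(λ).
P(15.3 < residual < 22) = e^(−λ·15.3) − e^(−λ·22) = 0.54227 − 0.41478 ≈ 0.1275.

0.1275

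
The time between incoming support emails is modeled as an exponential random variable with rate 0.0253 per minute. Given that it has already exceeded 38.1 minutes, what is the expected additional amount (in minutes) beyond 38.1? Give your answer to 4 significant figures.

By memorylessness, the remaining amount past any threshold is again Exp(λ) with mean 1/λ = 39.5257 minutes.

39.53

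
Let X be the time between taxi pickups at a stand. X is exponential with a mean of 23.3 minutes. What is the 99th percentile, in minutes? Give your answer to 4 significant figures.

The rate is λ = 1/23.3 = 0.0429185 per minute.
Set 1 − e^(−λt) = 0.99, so t = −ln(0.01)/λ = 4.6052/0.0429185 ≈ 107.3 minutes.

107.3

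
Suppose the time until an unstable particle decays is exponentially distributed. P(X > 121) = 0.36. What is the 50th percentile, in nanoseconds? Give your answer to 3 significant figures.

e^(−λ·121) = 0.36 ⇒ λ = −ln(0.36)/121 = 0.0084434.
50th percentile: 1 − e^(−λt) = 0.5, t = −ln(0.5)/λ = 82.0934 nanoseconds.

82.1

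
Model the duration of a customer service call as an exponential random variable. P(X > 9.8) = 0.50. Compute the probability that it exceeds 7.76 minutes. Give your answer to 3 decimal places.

0.578

e^(−λ·9.8) = 0.50 ⇒ λ = −ln(0.50)/9.8 = 0.0707293.
P(X > 7.76) = e^(−0.0707293·7.76) = e^(−0.54886) ≈ 0.578.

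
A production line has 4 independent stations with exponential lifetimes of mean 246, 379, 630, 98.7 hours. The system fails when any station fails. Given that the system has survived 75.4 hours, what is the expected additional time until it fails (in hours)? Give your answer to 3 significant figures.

First-failure rate Σλ = 1/246 + 1/379 + 1/630 + 1/98.7 = 0.0184226.
By memorylessness the expected residual is 1/Σλ = 54.2812 hours, regardless of the 75.4 already elapsed.

54.3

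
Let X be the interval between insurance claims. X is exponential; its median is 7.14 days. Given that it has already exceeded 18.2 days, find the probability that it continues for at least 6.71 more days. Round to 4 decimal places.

0.5213

For an exponential, median = ln(2)/λ, so λ = ln 2 / 7.14 = 0.0970794 per day.
P(X > s+t | X > s) = e^(−λ(s+t))/e^(−λs) = e^(−λt), independent of s = 18.2.
P(X > 6.71) = e^(−0.6514) ≈ 0.5213.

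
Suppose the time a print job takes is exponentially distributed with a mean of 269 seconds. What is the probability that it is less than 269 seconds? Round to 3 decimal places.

The rate is λ = 1/269 = 0.00371747 per second.
P(X ≤ 269) = 1 − e^(−λ·269) = 1 − e^(−1) ≈ 0.632.

0.632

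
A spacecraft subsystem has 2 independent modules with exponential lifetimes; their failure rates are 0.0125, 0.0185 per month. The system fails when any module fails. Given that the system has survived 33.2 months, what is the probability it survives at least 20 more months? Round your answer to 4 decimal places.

0.5379

Time to first failure ~ Exp(Σλ) with Σλ = 0.031.
By memorylessness, P(T > 33.2+20 | T > 33.2) = P(T > 20) = e^(−0.031·20) ≈ 0.5379.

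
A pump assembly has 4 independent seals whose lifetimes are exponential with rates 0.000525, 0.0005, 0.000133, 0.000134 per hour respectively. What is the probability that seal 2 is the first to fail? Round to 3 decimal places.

0.387

The time to first failure is exponential with rate Σλ = 0.000525 + 0.0005 + 0.000133 + 0.000134 = 0.001292.
P(seal 2 first) = λ_2/Σλ = 0.0005/0.001292 ≈ 0.387.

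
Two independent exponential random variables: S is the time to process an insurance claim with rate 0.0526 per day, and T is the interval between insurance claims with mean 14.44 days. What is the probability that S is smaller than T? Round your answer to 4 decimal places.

0.4317

λ_1 = 0.0526, λ_2 = 1/14.44 = 0.0692521.
For independent exponentials, P(S < T) = λ_1/(λ_1+λ_2) = 0.0526/0.121852 ≈ 0.4317.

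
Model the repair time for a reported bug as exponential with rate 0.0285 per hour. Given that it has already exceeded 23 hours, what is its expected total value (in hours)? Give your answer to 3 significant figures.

By memorylessness, E[X | X > 23] = 23 + 1/λ = 23 + 35.0877 = 58.0877 hours.

58.1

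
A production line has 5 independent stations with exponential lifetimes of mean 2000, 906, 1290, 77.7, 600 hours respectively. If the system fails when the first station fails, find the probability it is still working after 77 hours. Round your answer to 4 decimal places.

0.2719

The first failure time is exponential with rate Σλ_i = 1/2000 + 1/906 + 1/1290 + 1/77.7 + 1/600 = 0.0169156 per hour.
P(min > 77) = e^(−0.0169156·77) = e^(−1.3025) ≈ 0.2719.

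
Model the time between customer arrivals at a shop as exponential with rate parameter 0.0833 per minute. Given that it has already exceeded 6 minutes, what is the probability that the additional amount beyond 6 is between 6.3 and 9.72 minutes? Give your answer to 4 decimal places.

0.1467

Memoryless: the residual past 6 is again Exp(λ).
P(6.3 < residual < 9.72) = e^(−λ·6.3) − e^(−λ·9.72) = 0.59168 − 0.44500 ≈ 0.1467.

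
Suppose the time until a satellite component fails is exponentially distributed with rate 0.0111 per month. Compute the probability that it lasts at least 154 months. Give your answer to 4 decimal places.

P(X > 154) = e^(−λ·154) = e^(−1.7094) ≈ 0.1810.

0.1810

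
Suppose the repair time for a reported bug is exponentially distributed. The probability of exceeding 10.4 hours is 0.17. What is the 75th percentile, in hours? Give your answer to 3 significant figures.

e^(−λ·10.4) = 0.17 ⇒ λ = −ln(0.17)/10.4 = 0.17038.
75th percentile: 1 − e^(−λt) = 0.75, t = −ln(0.25)/λ = 8.13646 hours.

8.14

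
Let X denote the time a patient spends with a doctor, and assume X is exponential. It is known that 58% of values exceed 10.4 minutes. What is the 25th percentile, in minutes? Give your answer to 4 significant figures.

e^(−λ·10.4) = 0.58 ⇒ λ = −ln(0.58)/10.4 = 0.0523776.
25th percentile: 1 − e^(−λt) = 0.25, t = −ln(0.75)/λ = 5.49246 minutes.

5.492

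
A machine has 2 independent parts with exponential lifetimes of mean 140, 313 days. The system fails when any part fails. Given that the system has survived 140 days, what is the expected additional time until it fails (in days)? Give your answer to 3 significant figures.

96.7

First-failure rate Σλ = 1/140 + 1/313 = 0.0103377.
By memorylessness the expected residual is 1/Σλ = 96.7329 days, regardless of the 140 already elapsed.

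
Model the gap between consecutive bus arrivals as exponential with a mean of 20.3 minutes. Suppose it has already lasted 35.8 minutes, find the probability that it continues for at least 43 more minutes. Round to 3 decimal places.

0.120

The rate is λ = 1/20.3 = 0.0492611 per minute.
The exponential is memoryless, so the remaining time is again Exp(λ): the condition X > 35.8 is irrelevant.
P(X > 43) = e^(−2.1182) ≈ 0.120.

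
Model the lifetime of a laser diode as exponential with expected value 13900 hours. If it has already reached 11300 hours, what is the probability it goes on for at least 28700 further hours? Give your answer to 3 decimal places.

The rate is λ = 1/13900 = 0.0000719424 per hour.
P(X > s+t | X > s) = e^(−λ(s+t))/e^(−λs) = e^(−λt), independent of s = 11300.
P(X > 28700) = e^(−2.0647) ≈ 0.127.

0.127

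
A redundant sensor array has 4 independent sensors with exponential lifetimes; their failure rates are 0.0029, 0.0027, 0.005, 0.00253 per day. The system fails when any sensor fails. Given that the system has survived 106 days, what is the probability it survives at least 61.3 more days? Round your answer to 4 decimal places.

Time to first failure ~ Exp(Σλ) with Σλ = 0.01313.
By memorylessness, P(T > 106+61.3 | T > 106) = P(T > 61.3) = e^(−0.01313·61.3) ≈ 0.4471.

0.4471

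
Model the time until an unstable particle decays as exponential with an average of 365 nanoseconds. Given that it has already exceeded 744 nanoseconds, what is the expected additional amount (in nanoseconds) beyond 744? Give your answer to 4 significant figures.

365.0

The rate is λ = 1/365 = 0.00273973 per nanosecond.
By memorylessness, the remaining amount past any threshold is again Exp(λ) with mean 1/λ = 365 nanoseconds.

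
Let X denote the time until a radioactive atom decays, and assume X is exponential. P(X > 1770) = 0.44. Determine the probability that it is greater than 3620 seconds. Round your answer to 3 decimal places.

0.187

e^(−λ·1770) = 0.44 ⇒ λ = −ln(0.44)/1770 = 0.000463831.
P(X > 3620) = e^(−0.000463831·3620) = e^(−1.6791) ≈ 0.187.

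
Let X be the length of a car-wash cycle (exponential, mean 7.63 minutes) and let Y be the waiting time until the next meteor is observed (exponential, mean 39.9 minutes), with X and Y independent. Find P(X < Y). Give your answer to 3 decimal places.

λ_1 = 1/7.63 = 0.131062, λ_2 = 1/39.9 = 0.0250627.
For independent exponentials, P(X < Y) = λ_1/(λ_1+λ_2) = 0.131062/0.156124 ≈ 0.839.

0.839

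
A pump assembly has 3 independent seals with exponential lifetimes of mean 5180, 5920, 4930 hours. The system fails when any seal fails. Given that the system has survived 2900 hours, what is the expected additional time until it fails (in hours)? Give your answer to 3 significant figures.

1770

First-failure rate Σλ = 1/5180 + 1/5920 + 1/4930 = 0.000564809.
By memorylessness the expected residual is 1/Σλ = 1770.51 hours, regardless of the 2900 already elapsed.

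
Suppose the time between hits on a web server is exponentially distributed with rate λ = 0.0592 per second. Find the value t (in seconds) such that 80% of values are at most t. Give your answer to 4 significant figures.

Set 1 − e^(−λt) = 0.8, so t = −ln(0.2)/λ = 1.6094/0.0592 ≈ 27.1865 seconds.

27.19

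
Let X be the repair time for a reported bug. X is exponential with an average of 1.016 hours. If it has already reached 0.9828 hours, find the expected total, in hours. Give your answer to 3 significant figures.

The rate is λ = 1/1.016 = 0.984252 per hour.
By memorylessness, E[X | X > 0.9828] = 0.9828 + 1/λ = 0.9828 + 1.016 = 1.9988 hours.

2.00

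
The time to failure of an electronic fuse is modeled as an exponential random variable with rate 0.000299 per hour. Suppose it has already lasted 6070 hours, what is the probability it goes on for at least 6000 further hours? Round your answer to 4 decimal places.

0.1663

The exponential is memoryless, so the remaining time is again Exp(λ): the condition X > 6070 is irrelevant.
P(X > 6000) = e^(−1.794) ≈ 0.1663.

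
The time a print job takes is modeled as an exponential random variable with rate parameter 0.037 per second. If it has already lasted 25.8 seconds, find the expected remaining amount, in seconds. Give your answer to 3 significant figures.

27.0

By memorylessness, the remaining amount past any threshold is again Exp(λ) with mean 1/λ = 27.027 seconds.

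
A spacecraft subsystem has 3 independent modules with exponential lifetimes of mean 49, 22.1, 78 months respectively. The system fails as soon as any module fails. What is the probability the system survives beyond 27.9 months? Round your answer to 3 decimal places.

The first failure time is exponential with rate Σλ_i = 1/49 + 1/22.1 + 1/78 = 0.0784775 per month.
P(min > 27.9) = e^(−0.0784775·27.9) = e^(−2.1895) ≈ 0.112.

0.112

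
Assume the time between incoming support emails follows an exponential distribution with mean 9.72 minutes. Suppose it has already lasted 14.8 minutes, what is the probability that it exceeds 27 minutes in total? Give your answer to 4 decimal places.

0.2850

The rate is λ = 1/9.72 = 0.102881 per minute.
The exponential is memoryless, so the remaining time is again Exp(λ): the condition X > 14.8 is irrelevant.
P(X > 12.2) = e^(−1.2551) ≈ 0.2850.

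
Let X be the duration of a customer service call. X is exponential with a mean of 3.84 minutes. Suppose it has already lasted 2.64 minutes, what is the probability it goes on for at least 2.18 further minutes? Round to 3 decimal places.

The rate is λ = 1/3.84 = 0.260417 per minute.
The exponential is memoryless, so the remaining time is again Exp(λ): the condition X > 2.64 is irrelevant.
P(X > 2.18) = e^(−0.56771) ≈ 0.567.

0.567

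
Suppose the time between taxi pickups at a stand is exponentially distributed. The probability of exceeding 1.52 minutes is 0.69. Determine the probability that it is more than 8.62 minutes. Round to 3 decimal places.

0.122

e^(−λ·1.52) = 0.69 ⇒ λ = −ln(0.69)/1.52 = 0.244121.
P(X > 8.62) = e^(−0.244121·8.62) = e^(−2.1043) ≈ 0.122.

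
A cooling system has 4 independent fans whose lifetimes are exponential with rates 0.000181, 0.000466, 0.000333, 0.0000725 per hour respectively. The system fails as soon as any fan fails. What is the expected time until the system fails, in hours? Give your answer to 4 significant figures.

The time to first failure is exponential with rate Σλ = 0.000181 + 0.000466 + 0.000333 + 0.0000725 = 0.0010525.
E[min] = 1/Σλ = 1/0.0010525 = 950.119 hours.

950.1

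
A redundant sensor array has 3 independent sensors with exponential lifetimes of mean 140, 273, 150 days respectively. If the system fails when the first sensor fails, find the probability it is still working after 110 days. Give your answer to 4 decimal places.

The first failure time is exponential with rate Σλ_i = 1/140 + 1/273 + 1/150 = 0.0174725 per day.
P(min > 110) = e^(−0.0174725·110) = e^(−1.922) ≈ 0.1463.

0.1463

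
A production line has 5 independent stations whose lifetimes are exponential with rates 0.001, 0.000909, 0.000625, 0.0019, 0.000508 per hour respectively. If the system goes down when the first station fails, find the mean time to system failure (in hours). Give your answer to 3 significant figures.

The time to first failure is exponential with rate Σλ = 0.001 + 0.000909 + 0.000625 + 0.0019 + 0.000508 = 0.004942.
E[min] = 1/Σλ = 1/0.004942 = 202.347 hours.

202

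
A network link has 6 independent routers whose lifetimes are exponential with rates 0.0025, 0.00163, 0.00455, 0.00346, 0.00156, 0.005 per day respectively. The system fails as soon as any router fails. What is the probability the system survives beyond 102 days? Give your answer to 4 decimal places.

0.1485

The time to first failure is exponential with rate Σλ = 0.0025 + 0.00163 + 0.00455 + 0.00346 + 0.00156 + 0.005 = 0.0187.
P(min > 102) = e^(−0.0187·102) = e^(−1.9074) ≈ 0.1485.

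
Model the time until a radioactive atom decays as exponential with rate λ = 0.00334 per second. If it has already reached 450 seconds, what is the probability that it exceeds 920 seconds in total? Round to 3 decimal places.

0.208

P(X > s+t | X > s) = e^(−λ(s+t))/e^(−λs) = e^(−λt), independent of s = 450.
P(X > 470) = e^(−1.5698) ≈ 0.208.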